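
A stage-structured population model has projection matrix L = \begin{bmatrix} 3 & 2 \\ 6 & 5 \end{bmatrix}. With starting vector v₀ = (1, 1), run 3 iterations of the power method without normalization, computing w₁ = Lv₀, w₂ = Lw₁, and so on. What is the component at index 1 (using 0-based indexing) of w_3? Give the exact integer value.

647

w1 = Lv₀ = (5, 11)
w2 = Lw1 = (37, 85)
w3 = Lw2 = (281, 647)
The requested component of w3 is 647.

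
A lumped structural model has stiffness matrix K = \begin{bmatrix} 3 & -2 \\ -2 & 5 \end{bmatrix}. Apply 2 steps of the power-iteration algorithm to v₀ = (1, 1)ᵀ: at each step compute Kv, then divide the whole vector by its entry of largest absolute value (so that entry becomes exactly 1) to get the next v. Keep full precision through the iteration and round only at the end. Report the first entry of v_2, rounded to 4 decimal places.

Kv0 = (1.00000, 3.00000); divide by 3.00000 → v1 = (0.33333, 1.00000)
Kv1 = (-1.00000, 4.33333); divide by 4.33333 → v2 = (-0.23077, 1.00000)
Requested entry of v2: -3/13 = -0.2308

-0.2308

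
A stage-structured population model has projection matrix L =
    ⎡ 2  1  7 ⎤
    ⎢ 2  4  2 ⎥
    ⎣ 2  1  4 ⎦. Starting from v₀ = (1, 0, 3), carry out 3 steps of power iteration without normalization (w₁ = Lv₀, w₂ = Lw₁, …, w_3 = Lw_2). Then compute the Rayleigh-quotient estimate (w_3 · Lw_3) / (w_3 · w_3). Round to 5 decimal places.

λ ≈ 7.98709

w1 = Lv₀ = (23, 8, 14)
w2 = Lw1 = (152, 106, 110)
w3 = Lw2 = (1180, 948, 850)
Lw3 = (9258, 7852, 6708)
w3·Lw3 = 1180·9258 + 948·7852 + 850·6708 = 24069936; w3·w3 = 1180·1180 + 948·948 + 850·850 = 3013604
λ ≈ 24069936/3013604 = 7.98709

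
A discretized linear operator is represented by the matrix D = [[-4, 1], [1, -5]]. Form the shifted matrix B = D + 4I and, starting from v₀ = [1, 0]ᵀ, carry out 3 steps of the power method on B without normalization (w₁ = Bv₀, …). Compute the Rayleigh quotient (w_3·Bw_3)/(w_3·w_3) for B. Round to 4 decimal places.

-1.6000

B = D + 4I has rows (0, 1); (1, -1)
w1 = Bv₀ = (0·1 + 1·0; 1·1 + (-1)·0) = (0, 1)
w2 = Bw1 = (0·0 + 1·1; 1·0 + (-1)·1) = (1, -1)
w3 = Bw2 = (-1, 2)
Bw3 = (2, -3)
w3·Bw3 = -8; w3·w3 = 5; μ ≈ -8/5 = -1.6000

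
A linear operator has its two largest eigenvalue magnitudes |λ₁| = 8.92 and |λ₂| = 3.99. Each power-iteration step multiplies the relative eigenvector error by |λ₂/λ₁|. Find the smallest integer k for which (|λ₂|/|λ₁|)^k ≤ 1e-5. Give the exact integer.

15

|λ₂/λ₁| = 3.99/8.92 = 0.44731
Need k ≥ ln(1e-5) / ln(0.44731) = -11.5129 / -0.8045 ≈ 14.311
Smallest integer k satisfying the bound: 15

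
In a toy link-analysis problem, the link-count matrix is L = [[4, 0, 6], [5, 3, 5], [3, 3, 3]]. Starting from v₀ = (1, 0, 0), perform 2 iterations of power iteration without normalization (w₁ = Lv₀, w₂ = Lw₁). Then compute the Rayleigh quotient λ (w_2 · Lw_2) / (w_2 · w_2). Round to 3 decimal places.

w1 = Lv₀ = (4, 5, 3)
w2 = Lw1 = (34, 50, 36)
Lw2 = (352, 500, 360)
w2·Lw2 = 34·352 + 50·500 + 36·360 = 49928; w2·w2 = 34·34 + 50·50 + 36·36 = 4952
λ ≈ 49928/4952 = 10.082

10.082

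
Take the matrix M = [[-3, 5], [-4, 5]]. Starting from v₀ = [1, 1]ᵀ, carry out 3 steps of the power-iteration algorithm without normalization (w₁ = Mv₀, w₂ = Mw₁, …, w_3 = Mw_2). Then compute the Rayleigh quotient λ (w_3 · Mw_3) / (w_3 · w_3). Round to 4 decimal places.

w1 = Mv₀ = ((-3)·1 + 5·1; (-4)·1 + 5·1) = (2, 1)
w2 = Mw1 = ((-3)·2 + 5·1; (-4)·2 + 5·1) = (-1, -3)
w3 = Mw2 = (-12, -11)
Mw3 = (-19, -7)
w3·Mw3 = (-12)·(-19) + (-11)·(-7) = 305; w3·w3 = (-12)·(-12) + (-11)·(-11) = 265
λ ≈ 305/265 = 1.1509

1.1509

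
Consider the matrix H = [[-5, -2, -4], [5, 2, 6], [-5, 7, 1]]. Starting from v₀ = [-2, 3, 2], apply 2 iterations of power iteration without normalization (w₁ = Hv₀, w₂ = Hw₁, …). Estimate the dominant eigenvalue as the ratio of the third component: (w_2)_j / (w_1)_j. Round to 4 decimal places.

3.3030

w1 = Hv₀ = (-4, 8, 33)
w2 = Hw1 = (-128, 194, 109)
Ratio at component: 109 / 33 = 3.3030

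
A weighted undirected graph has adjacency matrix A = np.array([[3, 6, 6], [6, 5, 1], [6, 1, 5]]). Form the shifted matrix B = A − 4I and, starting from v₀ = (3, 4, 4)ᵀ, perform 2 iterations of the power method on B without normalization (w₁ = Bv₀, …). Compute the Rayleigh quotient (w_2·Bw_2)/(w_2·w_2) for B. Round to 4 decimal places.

B = A − 4I has rows (-1, 6, 6); (6, 1, 1); (6, 1, 1)
w1 = Bv₀ = (45, 26, 26)
w2 = Bw1 = (267, 322, 322)
Bw2 = (3597, 2246, 2246)
w2·Bw2 = 2406823; w2·w2 = 278657; μ ≈ 2406823/278657 = 8.6372

μ ≈ 8.6372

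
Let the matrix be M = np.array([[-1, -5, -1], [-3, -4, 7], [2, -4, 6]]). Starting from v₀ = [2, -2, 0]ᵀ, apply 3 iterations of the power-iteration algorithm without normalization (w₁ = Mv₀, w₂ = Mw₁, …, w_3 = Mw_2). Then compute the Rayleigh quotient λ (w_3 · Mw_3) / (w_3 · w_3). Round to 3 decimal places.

w1 = Mv₀ = ((-1)·2 + (-5)·(-2) + (-1)·0; (-3)·2 + (-4)·(-2) + 7·0; 2·2 + (-4)·(-2) + 6·0) = (8, 2, 12)
w2 = Mw1 = ((-1)·8 + (-5)·2 + (-1)·12; (-3)·8 + (-4)·2 + 7·12; 2·8 + (-4)·2 + 6·12) = (-30, 52, 80)
w3 = Mw2 = (-310, 442, 212)
Mw3 = (-2112, 646, -1116)
w3·Mw3 = (-310)·(-2112) + 442·646 + 212·(-1116) = 703660; w3·w3 = (-310)·(-310) + 442·442 + 212·212 = 336408
λ ≈ 703660/336408 = 2.092

2.092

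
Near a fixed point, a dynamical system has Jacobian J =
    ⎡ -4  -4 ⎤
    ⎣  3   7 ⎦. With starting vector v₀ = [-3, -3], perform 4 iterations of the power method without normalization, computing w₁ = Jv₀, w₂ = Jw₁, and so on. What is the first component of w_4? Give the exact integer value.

1752

w1 = Jv₀ = ((-4)·(-3) + (-4)·(-3); 3·(-3) + 7·(-3)) = (24, -30)
w2 = Jw1 = ((-4)·24 + (-4)·(-30); 3·24 + 7·(-30)) = (24, -138)
w3 = Jw2 = (456, -894)
w4 = Jw3 = (1752, -4890)
The requested component of w4 is 1752.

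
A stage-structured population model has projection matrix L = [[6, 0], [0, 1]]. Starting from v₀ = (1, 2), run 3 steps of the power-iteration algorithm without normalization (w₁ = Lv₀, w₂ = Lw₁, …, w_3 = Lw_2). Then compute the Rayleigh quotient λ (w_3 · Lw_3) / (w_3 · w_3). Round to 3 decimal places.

λ ≈ 6.000

w1 = Lv₀ = (6, 2)
w2 = Lw1 = (36, 2)
w3 = Lw2 = (216, 2)
Lw3 = (1296, 2)
w3·Lw3 = 216·1296 + 2·2 = 279940; w3·w3 = 216·216 + 2·2 = 46660
λ ≈ 279940/46660 = 6.000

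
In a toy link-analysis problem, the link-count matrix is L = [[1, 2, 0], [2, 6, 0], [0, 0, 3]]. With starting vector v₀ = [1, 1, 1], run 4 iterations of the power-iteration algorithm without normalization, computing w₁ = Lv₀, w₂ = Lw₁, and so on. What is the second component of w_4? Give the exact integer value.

2426

w1 = Lv₀ = (3, 8, 3)
w2 = Lw1 = (19, 54, 9)
w3 = Lw2 = (127, 362, 27)
w4 = Lw3 = (851, 2426, 81)
The requested component of w4 is 2426.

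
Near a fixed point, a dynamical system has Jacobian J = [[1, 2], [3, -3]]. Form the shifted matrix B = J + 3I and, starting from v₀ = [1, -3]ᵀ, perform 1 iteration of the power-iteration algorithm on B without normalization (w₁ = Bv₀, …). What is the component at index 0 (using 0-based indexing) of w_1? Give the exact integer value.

B = J + 3I has rows (4, 2); (3, 0)
w1 = Bv₀ = (4·1 + 2·(-3); 3·1 + 0·(-3)) = (-2, 3)
Requested component of w1: -2

-2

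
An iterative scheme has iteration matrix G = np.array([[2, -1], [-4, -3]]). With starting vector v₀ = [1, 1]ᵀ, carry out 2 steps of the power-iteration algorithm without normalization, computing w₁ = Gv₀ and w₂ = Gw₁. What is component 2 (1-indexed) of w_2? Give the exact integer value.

17

w1 = Gv₀ = (2·1 + (-1)·1; (-4)·1 + (-3)·1) = (1, -7)
w2 = Gw1 = (2·1 + (-1)·(-7); (-4)·1 + (-3)·(-7)) = (9, 17)
The requested component of w2 is 17.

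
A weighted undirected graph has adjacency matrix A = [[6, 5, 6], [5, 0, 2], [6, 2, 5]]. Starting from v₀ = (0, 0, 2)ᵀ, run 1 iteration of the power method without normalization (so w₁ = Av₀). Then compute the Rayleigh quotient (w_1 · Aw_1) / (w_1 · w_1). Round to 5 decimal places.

13.24615

w1 = Av₀ = (12, 4, 10)
Aw1 = (152, 80, 130)
w1·Aw1 = 12·152 + 4·80 + 10·130 = 3444; w1·w1 = 12·12 + 4·4 + 10·10 = 260
λ ≈ 3444/260 = 13.24615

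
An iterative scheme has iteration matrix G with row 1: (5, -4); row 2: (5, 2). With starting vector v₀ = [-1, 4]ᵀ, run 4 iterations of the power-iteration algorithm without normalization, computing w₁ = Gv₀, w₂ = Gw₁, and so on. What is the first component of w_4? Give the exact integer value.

2187

w1 = Gv₀ = (5·(-1) + (-4)·4; 5·(-1) + 2·4) = (-21, 3)
w2 = Gw1 = (5·(-21) + (-4)·3; 5·(-21) + 2·3) = (-117, -99)
w3 = Gw2 = (-189, -783)
w4 = Gw3 = (2187, -2511)
The requested component of w4 is 2187.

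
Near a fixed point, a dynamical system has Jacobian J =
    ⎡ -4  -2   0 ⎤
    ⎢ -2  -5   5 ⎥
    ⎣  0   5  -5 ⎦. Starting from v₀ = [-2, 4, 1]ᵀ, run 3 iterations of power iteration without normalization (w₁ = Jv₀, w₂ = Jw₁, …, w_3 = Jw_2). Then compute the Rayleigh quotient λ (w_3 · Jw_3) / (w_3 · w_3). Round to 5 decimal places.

w1 = Jv₀ = (0, -11, 15)
w2 = Jw1 = (22, 130, -130)
w3 = Jw2 = (-348, -1344, 1300)
Jw3 = (4080, 13916, -13220)
w3·Jw3 = (-348)·4080 + (-1344)·13916 + 1300·(-13220) = -37308944; w3·w3 = (-348)·(-348) + (-1344)·(-1344) + 1300·1300 = 3617440
λ ≈ -37308944/3617440 = -10.31363

-10.31363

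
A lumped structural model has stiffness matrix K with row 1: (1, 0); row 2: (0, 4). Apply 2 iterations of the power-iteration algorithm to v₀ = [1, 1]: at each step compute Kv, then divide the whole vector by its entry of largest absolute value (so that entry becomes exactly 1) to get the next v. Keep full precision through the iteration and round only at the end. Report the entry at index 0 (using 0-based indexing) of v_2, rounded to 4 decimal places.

0.0625

Kv0 = (1.00000, 4.00000); divide by 4.00000 → v1 = (0.25000, 1.00000)
Kv1 = (0.25000, 4.00000); divide by 4.00000 → v2 = (0.06250, 1.00000)
Requested entry of v2: 1/16 = 0.0625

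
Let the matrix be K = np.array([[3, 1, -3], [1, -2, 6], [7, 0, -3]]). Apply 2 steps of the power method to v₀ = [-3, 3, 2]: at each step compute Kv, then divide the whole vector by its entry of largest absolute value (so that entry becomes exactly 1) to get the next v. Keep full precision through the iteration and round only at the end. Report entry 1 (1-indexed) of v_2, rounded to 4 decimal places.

-0.2667

Kv0 = (-12.00000, 3.00000, -27.00000); divide by -27.00000 → v1 = (0.44444, -0.11111, 1.00000)
Kv1 = (-1.77778, 6.66667, 0.11111); divide by 6.66667 → v2 = (-0.26667, 1.00000, 0.01667)
Requested entry of v2: 48/-180 = -0.2667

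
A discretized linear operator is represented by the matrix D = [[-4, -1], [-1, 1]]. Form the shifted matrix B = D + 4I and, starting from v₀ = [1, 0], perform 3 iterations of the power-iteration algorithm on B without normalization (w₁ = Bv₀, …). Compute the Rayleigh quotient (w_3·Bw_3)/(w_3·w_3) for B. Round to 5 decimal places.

μ ≈ 5.19258

B = D + 4I has rows (0, -1); (-1, 5)
w1 = Bv₀ = (0·1 + (-1)·0; (-1)·1 + 5·0) = (0, -1)
w2 = Bw1 = (0·0 + (-1)·(-1); (-1)·0 + 5·(-1)) = (1, -5)
w3 = Bw2 = (5, -26)
Bw3 = (26, -135)
w3·Bw3 = 3640; w3·w3 = 701; μ ≈ 3640/701 = 5.19258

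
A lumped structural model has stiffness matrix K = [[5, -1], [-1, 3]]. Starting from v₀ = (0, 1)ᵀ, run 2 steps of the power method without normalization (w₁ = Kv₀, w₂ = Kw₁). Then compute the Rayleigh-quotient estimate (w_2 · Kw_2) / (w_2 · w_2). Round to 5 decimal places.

w1 = Kv₀ = (5·0 + (-1)·1; (-1)·0 + 3·1) = (-1, 3)
w2 = Kw1 = (5·(-1) + (-1)·3; (-1)·(-1) + 3·3) = (-8, 10)
Kw2 = (-50, 38)
w2·Kw2 = (-8)·(-50) + 10·38 = 780; w2·w2 = (-8)·(-8) + 10·10 = 164
λ ≈ 780/164 = 4.75610

4.75610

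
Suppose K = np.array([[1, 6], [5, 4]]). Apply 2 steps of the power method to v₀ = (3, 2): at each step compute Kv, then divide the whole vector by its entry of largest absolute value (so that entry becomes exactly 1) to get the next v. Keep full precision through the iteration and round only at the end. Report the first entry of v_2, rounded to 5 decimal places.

Kv0 = (15.000000, 23.000000); divide by 23.000000 → v1 = (0.652174, 1.000000)
Kv1 = (6.652174, 7.260870); divide by 7.260870 → v2 = (0.916168, 1.000000)
Requested entry of v2: 153/167 = 0.91617

0.91617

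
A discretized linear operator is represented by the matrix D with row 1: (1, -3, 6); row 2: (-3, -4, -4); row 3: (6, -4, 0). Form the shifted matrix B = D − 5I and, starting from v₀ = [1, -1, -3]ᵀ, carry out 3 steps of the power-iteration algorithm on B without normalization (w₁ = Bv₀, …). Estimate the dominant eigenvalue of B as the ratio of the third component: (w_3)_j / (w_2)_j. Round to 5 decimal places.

B = D − 5I has rows (-4, -3, 6); (-3, -9, -4); (6, -4, -5)
w1 = Bv₀ = (-19, 18, 25)
w2 = Bw1 = (172, -205, -311)
w3 = Bw2 = (-1939, 2573, 3407)
Ratio: 3407/-311 = -10.95498

-10.95498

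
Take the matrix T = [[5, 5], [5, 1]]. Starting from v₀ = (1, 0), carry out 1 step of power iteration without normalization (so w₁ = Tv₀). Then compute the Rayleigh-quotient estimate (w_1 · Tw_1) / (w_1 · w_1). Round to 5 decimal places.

8.00000

w1 = Tv₀ = (5·1 + 5·0; 5·1 + 1·0) = (5, 5)
Tw1 = (50, 30)
w1·Tw1 = 5·50 + 5·30 = 400; w1·w1 = 5·5 + 5·5 = 50
λ ≈ 400/50 = 8.00000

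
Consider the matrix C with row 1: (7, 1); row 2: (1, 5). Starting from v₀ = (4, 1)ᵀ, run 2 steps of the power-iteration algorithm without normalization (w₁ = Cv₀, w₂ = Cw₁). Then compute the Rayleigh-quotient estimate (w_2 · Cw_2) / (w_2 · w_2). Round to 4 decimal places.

7.4051

w1 = Cv₀ = (7·4 + 1·1; 1·4 + 5·1) = (29, 9)
w2 = Cw1 = (7·29 + 1·9; 1·29 + 5·9) = (212, 74)
Cw2 = (1558, 582)
w2·Cw2 = 212·1558 + 74·582 = 373364; w2·w2 = 212·212 + 74·74 = 50420
λ ≈ 373364/50420 = 7.4051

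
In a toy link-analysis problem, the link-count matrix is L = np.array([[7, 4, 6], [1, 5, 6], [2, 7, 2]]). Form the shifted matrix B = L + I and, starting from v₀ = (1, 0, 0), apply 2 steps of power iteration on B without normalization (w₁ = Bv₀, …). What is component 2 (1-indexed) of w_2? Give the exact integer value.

B = L + I has rows (8, 4, 6); (1, 6, 6); (2, 7, 3)
w1 = Bv₀ = (8·1 + 4·0 + 6·0; 1·1 + 6·0 + 6·0; 2·1 + 7·0 + 3·0) = (8, 1, 2)
w2 = Bw1 = (8·8 + 4·1 + 6·2; 1·8 + 6·1 + 6·2; 2·8 + 7·1 + 3·2) = (80, 26, 29)
Requested component of w2: 26

26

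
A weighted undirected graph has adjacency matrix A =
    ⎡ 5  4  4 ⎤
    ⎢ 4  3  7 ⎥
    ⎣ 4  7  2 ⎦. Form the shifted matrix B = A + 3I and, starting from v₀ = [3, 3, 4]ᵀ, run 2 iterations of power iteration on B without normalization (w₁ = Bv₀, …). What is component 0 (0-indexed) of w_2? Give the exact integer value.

860

B = A + 3I has rows (8, 4, 4); (4, 6, 7); (4, 7, 5)
w1 = Bv₀ = (52, 58, 53)
w2 = Bw1 = (860, 927, 879)
Requested component of w2: 860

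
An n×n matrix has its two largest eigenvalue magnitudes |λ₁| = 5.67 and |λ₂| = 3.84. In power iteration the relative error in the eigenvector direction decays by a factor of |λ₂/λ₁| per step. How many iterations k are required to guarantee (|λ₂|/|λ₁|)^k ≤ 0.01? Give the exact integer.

|λ₂/λ₁| = 3.84/5.67 = 0.67725
Need k ≥ ln(0.01) / ln(0.67725) = -4.6052 / -0.3897 ≈ 11.817
Smallest integer k satisfying the bound: 12

12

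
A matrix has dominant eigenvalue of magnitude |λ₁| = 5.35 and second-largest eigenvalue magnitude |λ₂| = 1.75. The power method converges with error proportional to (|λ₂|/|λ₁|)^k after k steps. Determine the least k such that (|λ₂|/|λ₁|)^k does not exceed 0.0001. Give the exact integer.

9

|λ₂/λ₁| = 1.75/5.35 = 0.32710
Need k ≥ ln(0.0001) / ln(0.32710) = -9.2103 / -1.1175 ≈ 8.242
Smallest integer k satisfying the bound: 9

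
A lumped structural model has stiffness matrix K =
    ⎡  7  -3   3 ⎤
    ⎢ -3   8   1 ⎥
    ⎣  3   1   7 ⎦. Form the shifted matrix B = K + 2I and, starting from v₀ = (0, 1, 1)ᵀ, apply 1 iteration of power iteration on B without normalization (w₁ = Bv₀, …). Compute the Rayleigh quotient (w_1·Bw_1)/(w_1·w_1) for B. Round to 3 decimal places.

10.543

B = K + 2I has rows (9, -3, 3); (-3, 10, 1); (3, 1, 9)
w1 = Bv₀ = (0, 11, 10)
Bw1 = (-3, 120, 101)
w1·Bw1 = 2330; w1·w1 = 221; μ ≈ 2330/221 = 10.543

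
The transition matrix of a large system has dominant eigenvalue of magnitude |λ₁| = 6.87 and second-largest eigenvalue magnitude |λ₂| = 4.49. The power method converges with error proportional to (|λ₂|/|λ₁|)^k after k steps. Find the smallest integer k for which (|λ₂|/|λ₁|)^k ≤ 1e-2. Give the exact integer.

|λ₂/λ₁| = 4.49/6.87 = 0.65357
Need k ≥ ln(1e-2) / ln(0.65357) = -4.6052 / -0.4253 ≈ 10.828
Smallest integer k satisfying the bound: 11

11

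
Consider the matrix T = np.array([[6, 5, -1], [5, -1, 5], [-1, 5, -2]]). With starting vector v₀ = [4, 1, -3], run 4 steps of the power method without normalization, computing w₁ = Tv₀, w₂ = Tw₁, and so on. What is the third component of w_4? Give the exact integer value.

-295

w1 = Tv₀ = (32, 4, 7)
w2 = Tw1 = (205, 191, -26)
w3 = Tw2 = (2211, 704, 802)
w4 = Tw3 = (15984, 14361, -295)
The requested component of w4 is -295.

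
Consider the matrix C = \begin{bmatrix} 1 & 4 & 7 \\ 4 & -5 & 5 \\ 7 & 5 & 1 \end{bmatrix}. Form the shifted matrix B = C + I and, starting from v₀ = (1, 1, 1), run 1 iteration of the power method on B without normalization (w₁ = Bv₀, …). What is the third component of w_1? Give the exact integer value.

B = C + I has rows (2, 4, 7); (4, -4, 5); (7, 5, 2)
w1 = Bv₀ = (13, 5, 14)
Requested component of w1: 14

14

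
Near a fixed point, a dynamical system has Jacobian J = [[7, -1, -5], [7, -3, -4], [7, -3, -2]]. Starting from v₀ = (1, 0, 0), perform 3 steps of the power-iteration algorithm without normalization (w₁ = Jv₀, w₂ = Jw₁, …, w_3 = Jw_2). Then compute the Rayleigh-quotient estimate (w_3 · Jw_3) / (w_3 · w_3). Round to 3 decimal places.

w1 = Jv₀ = (7, 7, 7)
w2 = Jw1 = (7, 0, 14)
w3 = Jw2 = (-21, -7, 21)
Jw3 = (-245, -210, -168)
w3·Jw3 = (-21)·(-245) + (-7)·(-210) + 21·(-168) = 3087; w3·w3 = (-21)·(-21) + (-7)·(-7) + 21·21 = 931
λ ≈ 3087/931 = 3.316

3.316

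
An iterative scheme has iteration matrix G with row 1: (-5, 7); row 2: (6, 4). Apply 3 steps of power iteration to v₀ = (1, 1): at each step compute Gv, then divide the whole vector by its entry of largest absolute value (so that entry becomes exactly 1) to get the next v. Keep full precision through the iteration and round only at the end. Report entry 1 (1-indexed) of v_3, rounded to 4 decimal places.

Gv0 = (2.00000, 10.00000); divide by 10.00000 → v1 = (0.20000, 1.00000)
Gv1 = (6.00000, 5.20000); divide by 6.00000 → v2 = (1.00000, 0.86667)
Gv2 = (1.06667, 9.46667); divide by 9.46667 → v3 = (0.11268, 1.00000)
Requested entry of v3: 64/568 = 0.1127

0.1127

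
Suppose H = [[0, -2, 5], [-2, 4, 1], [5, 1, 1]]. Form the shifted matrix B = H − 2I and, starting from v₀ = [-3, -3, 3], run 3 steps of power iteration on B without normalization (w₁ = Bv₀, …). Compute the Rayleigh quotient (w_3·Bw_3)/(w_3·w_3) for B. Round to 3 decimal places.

B = H − 2I has rows (-2, -2, 5); (-2, 2, 1); (5, 1, -1)
w1 = Bv₀ = ((-2)·(-3) + (-2)·(-3) + 5·3; (-2)·(-3) + 2·(-3) + 1·3; 5·(-3) + 1·(-3) + (-1)·3) = (27, 3, -21)
w2 = Bw1 = ((-2)·27 + (-2)·3 + 5·(-21); (-2)·27 + 2·3 + 1·(-21); 5·27 + 1·3 + (-1)·(-21)) = (-165, -69, 159)
w3 = Bw2 = (1263, 351, -1053)
Bw3 = (-8493, -2877, 7719)
w3·Bw3 = -19864593; w3·w3 = 2827179; μ ≈ -19864593/2827179 = -7.026

-7.026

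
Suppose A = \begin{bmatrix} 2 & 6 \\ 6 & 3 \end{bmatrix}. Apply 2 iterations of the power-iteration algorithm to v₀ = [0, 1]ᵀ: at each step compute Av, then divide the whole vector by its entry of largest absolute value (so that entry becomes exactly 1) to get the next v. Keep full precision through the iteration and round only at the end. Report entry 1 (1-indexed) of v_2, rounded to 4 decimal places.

0.6667

Av0 = (6.00000, 3.00000); divide by 6.00000 → v1 = (1.00000, 0.50000)
Av1 = (5.00000, 7.50000); divide by 7.50000 → v2 = (0.66667, 1.00000)
Requested entry of v2: 30/45 = 0.6667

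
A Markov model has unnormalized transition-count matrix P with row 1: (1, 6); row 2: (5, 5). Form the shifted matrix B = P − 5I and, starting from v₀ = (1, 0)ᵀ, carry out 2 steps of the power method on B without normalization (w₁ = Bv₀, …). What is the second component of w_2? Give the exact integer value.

-20

B = P − 5I has rows (-4, 6); (5, 0)
w1 = Bv₀ = (-4, 5)
w2 = Bw1 = (46, -20)
Requested component of w2: -20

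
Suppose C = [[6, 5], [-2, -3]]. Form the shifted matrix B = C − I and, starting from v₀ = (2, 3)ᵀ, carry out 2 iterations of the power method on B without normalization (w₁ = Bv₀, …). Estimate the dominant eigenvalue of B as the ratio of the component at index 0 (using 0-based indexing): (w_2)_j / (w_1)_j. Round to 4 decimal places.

B = C − I has rows (5, 5); (-2, -4)
w1 = Bv₀ = (5·2 + 5·3; (-2)·2 + (-4)·3) = (25, -16)
w2 = Bw1 = (5·25 + 5·(-16); (-2)·25 + (-4)·(-16)) = (45, 14)
Ratio: 45/25 = 1.8000

μ ≈ 1.8000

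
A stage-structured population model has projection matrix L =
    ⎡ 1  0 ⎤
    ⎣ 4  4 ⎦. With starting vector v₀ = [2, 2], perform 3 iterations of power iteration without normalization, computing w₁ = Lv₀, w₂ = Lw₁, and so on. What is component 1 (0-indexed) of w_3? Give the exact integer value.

296

w1 = Lv₀ = (1·2 + 0·2; 4·2 + 4·2) = (2, 16)
w2 = Lw1 = (1·2 + 0·16; 4·2 + 4·16) = (2, 72)
w3 = Lw2 = (2, 296)
The requested component of w3 is 296.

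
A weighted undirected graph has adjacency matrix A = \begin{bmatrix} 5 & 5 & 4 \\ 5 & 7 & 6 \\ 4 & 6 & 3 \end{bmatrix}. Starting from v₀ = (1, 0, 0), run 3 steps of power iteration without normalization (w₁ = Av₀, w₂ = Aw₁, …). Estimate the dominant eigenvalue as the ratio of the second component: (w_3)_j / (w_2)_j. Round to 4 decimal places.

w1 = Av₀ = (5·1 + 5·0 + 4·0; 5·1 + 7·0 + 6·0; 4·1 + 6·0 + 3·0) = (5, 5, 4)
w2 = Aw1 = (5·5 + 5·5 + 4·4; 5·5 + 7·5 + 6·4; 4·5 + 6·5 + 3·4) = (66, 84, 62)
w3 = Aw2 = (998, 1290, 954)
Ratio at component: 1290 / 84 = 15.3571

15.3571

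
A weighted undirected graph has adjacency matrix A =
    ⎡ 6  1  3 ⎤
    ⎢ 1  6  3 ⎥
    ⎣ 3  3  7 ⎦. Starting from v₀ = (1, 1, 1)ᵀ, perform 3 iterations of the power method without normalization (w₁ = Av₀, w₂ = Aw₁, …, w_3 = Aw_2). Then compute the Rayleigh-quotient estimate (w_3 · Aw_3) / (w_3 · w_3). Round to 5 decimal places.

λ ≈ 11.24259

w1 = Av₀ = (6·1 + 1·1 + 3·1; 1·1 + 6·1 + 3·1; 3·1 + 3·1 + 7·1) = (10, 10, 13)
w2 = Aw1 = (6·10 + 1·10 + 3·13; 1·10 + 6·10 + 3·13; 3·10 + 3·10 + 7·13) = (109, 109, 151)
w3 = Aw2 = (1216, 1216, 1711)
Aw3 = (13645, 13645, 19273)
w3·Aw3 = 1216·13645 + 1216·13645 + 1711·19273 = 66160743; w3·w3 = 1216·1216 + 1216·1216 + 1711·1711 = 5884833
λ ≈ 66160743/5884833 = 11.24259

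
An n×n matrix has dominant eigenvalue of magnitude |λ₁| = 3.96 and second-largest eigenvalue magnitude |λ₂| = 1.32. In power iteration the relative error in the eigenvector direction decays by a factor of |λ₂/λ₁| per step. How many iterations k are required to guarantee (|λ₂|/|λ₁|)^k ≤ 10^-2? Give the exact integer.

5

|λ₂/λ₁| = 1.32/3.96 = 0.33333
Need k ≥ ln(10^-2) / ln(0.33333) = -4.6052 / -1.0986 ≈ 4.192
Smallest integer k satisfying the bound: 5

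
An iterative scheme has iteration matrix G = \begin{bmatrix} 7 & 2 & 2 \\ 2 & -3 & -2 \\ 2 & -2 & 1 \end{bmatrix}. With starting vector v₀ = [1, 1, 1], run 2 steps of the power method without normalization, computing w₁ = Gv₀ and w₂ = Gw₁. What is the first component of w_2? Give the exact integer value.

w1 = Gv₀ = (7·1 + 2·1 + 2·1; 2·1 + (-3)·1 + (-2)·1; 2·1 + (-2)·1 + 1·1) = (11, -3, 1)
w2 = Gw1 = (7·11 + 2·(-3) + 2·1; 2·11 + (-3)·(-3) + (-2)·1; 2·11 + (-2)·(-3) + 1·1) = (73, 29, 29)
The requested component of w2 is 73.

73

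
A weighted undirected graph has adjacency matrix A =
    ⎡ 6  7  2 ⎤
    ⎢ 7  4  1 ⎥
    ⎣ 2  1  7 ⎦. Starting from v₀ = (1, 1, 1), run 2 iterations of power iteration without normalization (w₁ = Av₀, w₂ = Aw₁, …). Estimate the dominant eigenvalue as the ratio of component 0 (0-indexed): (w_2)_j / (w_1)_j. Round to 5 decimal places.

λ ≈ 12.93333

w1 = Av₀ = (15, 12, 10)
w2 = Aw1 = (194, 163, 112)
Ratio at component: 194 / 15 = 12.93333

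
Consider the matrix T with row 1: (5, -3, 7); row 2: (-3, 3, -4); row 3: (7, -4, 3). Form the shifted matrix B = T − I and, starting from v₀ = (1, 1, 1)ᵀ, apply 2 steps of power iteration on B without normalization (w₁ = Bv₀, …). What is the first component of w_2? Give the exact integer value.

B = T − I has rows (4, -3, 7); (-3, 2, -4); (7, -4, 2)
w1 = Bv₀ = (4·1 + (-3)·1 + 7·1; (-3)·1 + 2·1 + (-4)·1; 7·1 + (-4)·1 + 2·1) = (8, -5, 5)
w2 = Bw1 = (4·8 + (-3)·(-5) + 7·5; (-3)·8 + 2·(-5) + (-4)·5; 7·8 + (-4)·(-5) + 2·5) = (82, -54, 86)
Requested component of w2: 82

82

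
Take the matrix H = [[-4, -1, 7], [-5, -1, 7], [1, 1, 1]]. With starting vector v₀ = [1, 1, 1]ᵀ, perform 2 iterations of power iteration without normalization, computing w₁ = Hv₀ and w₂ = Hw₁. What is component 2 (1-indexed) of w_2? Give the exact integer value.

w1 = Hv₀ = (2, 1, 3)
w2 = Hw1 = (12, 10, 6)
The requested component of w2 is 10.

10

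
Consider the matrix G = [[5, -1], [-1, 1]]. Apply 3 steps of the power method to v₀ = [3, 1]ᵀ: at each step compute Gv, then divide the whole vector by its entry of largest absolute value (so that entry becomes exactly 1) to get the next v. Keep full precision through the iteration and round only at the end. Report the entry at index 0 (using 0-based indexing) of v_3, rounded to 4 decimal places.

Gv0 = (14.00000, -2.00000); divide by 14.00000 → v1 = (1.00000, -0.14286)
Gv1 = (5.14286, -1.14286); divide by 5.14286 → v2 = (1.00000, -0.22222)
Gv2 = (5.22222, -1.22222); divide by 5.22222 → v3 = (1.00000, -0.23404)
Requested entry of v3: 376/376 = 1.0000

1.0000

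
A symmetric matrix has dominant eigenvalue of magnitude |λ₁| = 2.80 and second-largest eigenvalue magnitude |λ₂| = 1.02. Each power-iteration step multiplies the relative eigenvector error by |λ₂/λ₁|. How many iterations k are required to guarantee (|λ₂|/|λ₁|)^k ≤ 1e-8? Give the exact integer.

|λ₂/λ₁| = 1.02/2.80 = 0.36429
Need k ≥ ln(1e-8) / ln(0.36429) = -18.4207 / -1.0098 ≈ 18.242
Smallest integer k satisfying the bound: 19

19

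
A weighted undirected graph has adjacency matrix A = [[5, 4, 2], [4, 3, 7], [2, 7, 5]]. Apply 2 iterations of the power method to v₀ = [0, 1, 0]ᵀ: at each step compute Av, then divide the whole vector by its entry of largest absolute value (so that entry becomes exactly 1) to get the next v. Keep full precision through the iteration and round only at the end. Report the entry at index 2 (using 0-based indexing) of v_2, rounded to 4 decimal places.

Av0 = (4.00000, 3.00000, 7.00000); divide by 7.00000 → v1 = (0.57143, 0.42857, 1.00000)
Av1 = (6.57143, 10.57143, 9.14286); divide by 10.57143 → v2 = (0.62162, 1.00000, 0.86486)
Requested entry of v2: 64/74 = 0.8649

0.8649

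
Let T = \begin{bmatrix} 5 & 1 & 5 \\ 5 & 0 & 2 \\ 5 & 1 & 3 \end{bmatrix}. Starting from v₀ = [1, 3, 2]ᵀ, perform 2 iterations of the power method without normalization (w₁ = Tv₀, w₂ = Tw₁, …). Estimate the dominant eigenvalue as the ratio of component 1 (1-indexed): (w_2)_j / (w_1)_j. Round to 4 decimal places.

w1 = Tv₀ = (5·1 + 1·3 + 5·2; 5·1 + 0·3 + 2·2; 5·1 + 1·3 + 3·2) = (18, 9, 14)
w2 = Tw1 = (5·18 + 1·9 + 5·14; 5·18 + 0·9 + 2·14; 5·18 + 1·9 + 3·14) = (169, 118, 141)
Ratio at component: 169 / 18 = 9.3889

λ ≈ 9.3889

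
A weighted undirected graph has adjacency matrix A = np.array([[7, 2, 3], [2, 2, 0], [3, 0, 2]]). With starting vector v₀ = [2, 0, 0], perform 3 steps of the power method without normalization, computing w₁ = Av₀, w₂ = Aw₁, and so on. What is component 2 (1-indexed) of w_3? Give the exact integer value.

w1 = Av₀ = (7·2 + 2·0 + 3·0; 2·2 + 2·0 + 0·0; 3·2 + 0·0 + 2·0) = (14, 4, 6)
w2 = Aw1 = (7·14 + 2·4 + 3·6; 2·14 + 2·4 + 0·6; 3·14 + 0·4 + 2·6) = (124, 36, 54)
w3 = Aw2 = (1102, 320, 480)
The requested component of w3 is 320.

320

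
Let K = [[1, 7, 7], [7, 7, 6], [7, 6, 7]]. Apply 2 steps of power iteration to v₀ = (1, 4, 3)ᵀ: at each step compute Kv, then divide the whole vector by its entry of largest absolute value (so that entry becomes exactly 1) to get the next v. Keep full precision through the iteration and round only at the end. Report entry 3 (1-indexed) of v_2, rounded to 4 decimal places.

Kv0 = (50.00000, 53.00000, 52.00000); divide by 53.00000 → v1 = (0.94340, 1.00000, 0.98113)
Kv1 = (14.81132, 19.49057, 19.47170); divide by 19.49057 → v2 = (0.75992, 1.00000, 0.99903)
Requested entry of v2: 1032/1033 = 0.9990

0.9990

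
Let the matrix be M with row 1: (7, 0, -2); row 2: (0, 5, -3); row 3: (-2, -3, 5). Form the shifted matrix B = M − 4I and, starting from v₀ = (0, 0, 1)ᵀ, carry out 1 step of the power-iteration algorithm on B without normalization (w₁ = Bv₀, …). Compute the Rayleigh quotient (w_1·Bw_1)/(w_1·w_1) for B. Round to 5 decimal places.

B = M − 4I has rows (3, 0, -2); (0, 1, -3); (-2, -3, 1)
w1 = Bv₀ = (3·0 + 0·0 + (-2)·1; 0·0 + 1·0 + (-3)·1; (-2)·0 + (-3)·0 + 1·1) = (-2, -3, 1)
Bw1 = (-8, -6, 14)
w1·Bw1 = 48; w1·w1 = 14; μ ≈ 48/14 = 3.42857

μ ≈ 3.42857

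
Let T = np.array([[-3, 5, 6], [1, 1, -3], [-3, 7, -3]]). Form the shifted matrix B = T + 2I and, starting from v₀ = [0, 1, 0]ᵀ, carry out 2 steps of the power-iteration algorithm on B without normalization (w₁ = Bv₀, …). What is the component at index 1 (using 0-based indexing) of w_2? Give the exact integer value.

B = T + 2I has rows (-1, 5, 6); (1, 3, -3); (-3, 7, -1)
w1 = Bv₀ = ((-1)·0 + 5·1 + 6·0; 1·0 + 3·1 + (-3)·0; (-3)·0 + 7·1 + (-1)·0) = (5, 3, 7)
w2 = Bw1 = ((-1)·5 + 5·3 + 6·7; 1·5 + 3·3 + (-3)·7; (-3)·5 + 7·3 + (-1)·7) = (52, -7, -1)
Requested component of w2: -7

-7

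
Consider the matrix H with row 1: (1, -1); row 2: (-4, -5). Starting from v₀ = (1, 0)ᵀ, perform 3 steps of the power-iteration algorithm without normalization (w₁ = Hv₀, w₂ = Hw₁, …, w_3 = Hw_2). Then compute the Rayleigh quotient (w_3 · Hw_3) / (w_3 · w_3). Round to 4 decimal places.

-5.4717

w1 = Hv₀ = (1, -4)
w2 = Hw1 = (5, 16)
w3 = Hw2 = (-11, -100)
Hw3 = (89, 544)
w3·Hw3 = (-11)·89 + (-100)·544 = -55379; w3·w3 = (-11)·(-11) + (-100)·(-100) = 10121
λ ≈ -55379/10121 = -5.4717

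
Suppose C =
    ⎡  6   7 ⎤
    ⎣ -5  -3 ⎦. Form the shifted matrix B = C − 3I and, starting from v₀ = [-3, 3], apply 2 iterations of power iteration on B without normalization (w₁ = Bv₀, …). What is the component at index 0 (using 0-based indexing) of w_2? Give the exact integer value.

15

B = C − 3I has rows (3, 7); (-5, -6)
w1 = Bv₀ = (3·(-3) + 7·3; (-5)·(-3) + (-6)·3) = (12, -3)
w2 = Bw1 = (3·12 + 7·(-3); (-5)·12 + (-6)·(-3)) = (15, -42)
Requested component of w2: 15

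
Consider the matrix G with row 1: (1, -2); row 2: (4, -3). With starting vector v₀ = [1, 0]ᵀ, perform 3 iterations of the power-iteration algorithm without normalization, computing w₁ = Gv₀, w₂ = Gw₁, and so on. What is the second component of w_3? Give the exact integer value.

-4

w1 = Gv₀ = (1·1 + (-2)·0; 4·1 + (-3)·0) = (1, 4)
w2 = Gw1 = (1·1 + (-2)·4; 4·1 + (-3)·4) = (-7, -8)
w3 = Gw2 = (9, -4)
The requested component of w3 is -4.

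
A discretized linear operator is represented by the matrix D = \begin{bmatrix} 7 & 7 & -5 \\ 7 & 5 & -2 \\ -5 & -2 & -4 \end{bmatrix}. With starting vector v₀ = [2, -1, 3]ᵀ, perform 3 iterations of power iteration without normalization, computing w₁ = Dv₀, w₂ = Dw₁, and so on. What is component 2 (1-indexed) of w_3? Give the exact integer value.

222

w1 = Dv₀ = (7·2 + 7·(-1) + (-5)·3; 7·2 + 5·(-1) + (-2)·3; (-5)·2 + (-2)·(-1) + (-4)·3) = (-8, 3, -20)
w2 = Dw1 = (7·(-8) + 7·3 + (-5)·(-20); 7·(-8) + 5·3 + (-2)·(-20); (-5)·(-8) + (-2)·3 + (-4)·(-20)) = (65, -1, 114)
w3 = Dw2 = (-122, 222, -779)
The requested component of w3 is 222.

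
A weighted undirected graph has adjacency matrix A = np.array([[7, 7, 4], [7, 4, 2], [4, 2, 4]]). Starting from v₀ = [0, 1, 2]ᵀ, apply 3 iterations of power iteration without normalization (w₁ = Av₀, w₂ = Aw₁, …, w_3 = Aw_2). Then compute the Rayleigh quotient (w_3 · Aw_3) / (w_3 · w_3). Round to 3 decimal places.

14.488

w1 = Av₀ = (7·0 + 7·1 + 4·2; 7·0 + 4·1 + 2·2; 4·0 + 2·1 + 4·2) = (15, 8, 10)
w2 = Aw1 = (7·15 + 7·8 + 4·10; 7·15 + 4·8 + 2·10; 4·15 + 2·8 + 4·10) = (201, 157, 116)
w3 = Aw2 = (2970, 2267, 1582)
Aw3 = (42987, 33022, 22742)
w3·Aw3 = 2970·42987 + 2267·33022 + 1582·22742 = 238510108; w3·w3 = 2970·2970 + 2267·2267 + 1582·1582 = 16462913
λ ≈ 238510108/16462913 = 14.488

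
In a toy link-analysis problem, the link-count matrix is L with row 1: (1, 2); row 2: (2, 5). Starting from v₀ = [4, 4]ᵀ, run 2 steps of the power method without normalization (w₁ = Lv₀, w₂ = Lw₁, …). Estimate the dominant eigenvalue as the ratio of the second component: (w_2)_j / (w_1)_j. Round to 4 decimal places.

5.8571

w1 = Lv₀ = (12, 28)
w2 = Lw1 = (68, 164)
Ratio at component: 164 / 28 = 5.8571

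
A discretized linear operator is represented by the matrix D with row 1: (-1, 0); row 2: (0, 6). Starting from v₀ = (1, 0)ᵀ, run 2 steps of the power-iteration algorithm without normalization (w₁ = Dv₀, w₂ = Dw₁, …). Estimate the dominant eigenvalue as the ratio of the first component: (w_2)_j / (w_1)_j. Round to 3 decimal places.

λ ≈ -1.000

w1 = Dv₀ = ((-1)·1 + 0·0; 0·1 + 6·0) = (-1, 0)
w2 = Dw1 = ((-1)·(-1) + 0·0; 0·(-1) + 6·0) = (1, 0)
Ratio at component: 1 / -1 = -1.000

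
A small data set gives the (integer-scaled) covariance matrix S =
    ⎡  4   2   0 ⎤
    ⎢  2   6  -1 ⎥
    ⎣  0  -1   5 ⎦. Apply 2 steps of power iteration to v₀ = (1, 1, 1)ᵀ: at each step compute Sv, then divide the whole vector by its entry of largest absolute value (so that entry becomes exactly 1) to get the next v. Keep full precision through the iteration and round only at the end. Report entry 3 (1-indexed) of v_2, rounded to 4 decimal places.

Sv0 = (6.00000, 7.00000, 4.00000); divide by 7.00000 → v1 = (0.85714, 1.00000, 0.57143)
Sv1 = (5.42857, 7.14286, 1.85714); divide by 7.14286 → v2 = (0.76000, 1.00000, 0.26000)
Requested entry of v2: 13/50 = 0.2600

0.2600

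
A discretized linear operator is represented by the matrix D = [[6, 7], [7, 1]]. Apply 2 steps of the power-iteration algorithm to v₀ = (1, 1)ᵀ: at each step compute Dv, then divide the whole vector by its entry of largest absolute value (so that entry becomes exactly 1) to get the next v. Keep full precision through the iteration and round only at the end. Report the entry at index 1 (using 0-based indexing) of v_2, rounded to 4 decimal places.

Dv0 = (13.00000, 8.00000); divide by 13.00000 → v1 = (1.00000, 0.61538)
Dv1 = (10.30769, 7.61538); divide by 10.30769 → v2 = (1.00000, 0.73881)
Requested entry of v2: 99/134 = 0.7388

0.7388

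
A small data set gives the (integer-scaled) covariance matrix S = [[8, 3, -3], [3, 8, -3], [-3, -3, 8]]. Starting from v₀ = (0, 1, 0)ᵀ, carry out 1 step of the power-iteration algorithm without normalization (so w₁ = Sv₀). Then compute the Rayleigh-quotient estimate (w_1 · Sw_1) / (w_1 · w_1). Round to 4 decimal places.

12.1707

w1 = Sv₀ = (8·0 + 3·1 + (-3)·0; 3·0 + 8·1 + (-3)·0; (-3)·0 + (-3)·1 + 8·0) = (3, 8, -3)
Sw1 = (57, 82, -57)
w1·Sw1 = 3·57 + 8·82 + (-3)·(-57) = 998; w1·w1 = 3·3 + 8·8 + (-3)·(-3) = 82
λ ≈ 998/82 = 12.1707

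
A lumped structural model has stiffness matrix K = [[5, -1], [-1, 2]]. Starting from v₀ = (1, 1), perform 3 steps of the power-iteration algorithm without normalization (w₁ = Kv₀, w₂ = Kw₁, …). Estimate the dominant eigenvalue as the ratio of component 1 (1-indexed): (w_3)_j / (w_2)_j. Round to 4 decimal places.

λ ≈ 5.1053

w1 = Kv₀ = (4, 1)
w2 = Kw1 = (19, -2)
w3 = Kw2 = (97, -23)
Ratio at component: 97 / 19 = 5.1053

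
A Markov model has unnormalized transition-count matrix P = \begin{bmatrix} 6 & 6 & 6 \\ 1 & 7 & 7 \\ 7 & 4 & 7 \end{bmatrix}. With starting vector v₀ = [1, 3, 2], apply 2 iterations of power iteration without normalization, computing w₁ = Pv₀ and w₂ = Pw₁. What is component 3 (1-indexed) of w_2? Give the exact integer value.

w1 = Pv₀ = (6·1 + 6·3 + 6·2; 1·1 + 7·3 + 7·2; 7·1 + 4·3 + 7·2) = (36, 36, 33)
w2 = Pw1 = (6·36 + 6·36 + 6·33; 1·36 + 7·36 + 7·33; 7·36 + 4·36 + 7·33) = (630, 519, 627)
The requested component of w2 is 627.

627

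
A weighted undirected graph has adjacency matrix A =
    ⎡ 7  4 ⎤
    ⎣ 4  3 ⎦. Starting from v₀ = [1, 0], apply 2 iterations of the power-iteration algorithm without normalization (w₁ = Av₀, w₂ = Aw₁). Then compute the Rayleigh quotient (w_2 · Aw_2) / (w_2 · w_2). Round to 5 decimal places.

w1 = Av₀ = (7·1 + 4·0; 4·1 + 3·0) = (7, 4)
w2 = Aw1 = (7·7 + 4·4; 4·7 + 3·4) = (65, 40)
Aw2 = (615, 380)
w2·Aw2 = 65·615 + 40·380 = 55175; w2·w2 = 65·65 + 40·40 = 5825
λ ≈ 55175/5825 = 9.47210

9.47210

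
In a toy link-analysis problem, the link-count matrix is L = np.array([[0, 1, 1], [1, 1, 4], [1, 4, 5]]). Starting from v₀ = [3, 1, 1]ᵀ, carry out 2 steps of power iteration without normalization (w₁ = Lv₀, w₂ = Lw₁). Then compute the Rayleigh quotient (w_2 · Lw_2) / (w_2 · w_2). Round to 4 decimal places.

7.7175

w1 = Lv₀ = (0·3 + 1·1 + 1·1; 1·3 + 1·1 + 4·1; 1·3 + 4·1 + 5·1) = (2, 8, 12)
w2 = Lw1 = (0·2 + 1·8 + 1·12; 1·2 + 1·8 + 4·12; 1·2 + 4·8 + 5·12) = (20, 58, 94)
Lw2 = (152, 454, 722)
w2·Lw2 = 20·152 + 58·454 + 94·722 = 97240; w2·w2 = 20·20 + 58·58 + 94·94 = 12600
λ ≈ 97240/12600 = 7.7175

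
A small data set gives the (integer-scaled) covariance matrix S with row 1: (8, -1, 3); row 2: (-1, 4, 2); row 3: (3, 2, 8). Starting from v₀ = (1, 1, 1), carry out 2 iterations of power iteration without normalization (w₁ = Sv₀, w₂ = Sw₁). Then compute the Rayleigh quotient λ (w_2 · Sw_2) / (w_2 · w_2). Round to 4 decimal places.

w1 = Sv₀ = (8·1 + (-1)·1 + 3·1; (-1)·1 + 4·1 + 2·1; 3·1 + 2·1 + 8·1) = (10, 5, 13)
w2 = Sw1 = (8·10 + (-1)·5 + 3·13; (-1)·10 + 4·5 + 2·13; 3·10 + 2·5 + 8·13) = (114, 36, 144)
Sw2 = (1308, 318, 1566)
w2·Sw2 = 114·1308 + 36·318 + 144·1566 = 386064; w2·w2 = 114·114 + 36·36 + 144·144 = 35028
λ ≈ 386064/35028 = 11.0216

11.0216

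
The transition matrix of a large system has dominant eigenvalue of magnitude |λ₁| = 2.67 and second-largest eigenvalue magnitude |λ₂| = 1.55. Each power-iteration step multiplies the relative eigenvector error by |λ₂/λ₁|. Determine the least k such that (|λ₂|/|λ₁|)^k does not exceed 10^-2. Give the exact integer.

|λ₂/λ₁| = 1.55/2.67 = 0.58052
Need k ≥ ln(10^-2) / ln(0.58052) = -4.6052 / -0.5438 ≈ 8.468
Smallest integer k satisfying the bound: 9

9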